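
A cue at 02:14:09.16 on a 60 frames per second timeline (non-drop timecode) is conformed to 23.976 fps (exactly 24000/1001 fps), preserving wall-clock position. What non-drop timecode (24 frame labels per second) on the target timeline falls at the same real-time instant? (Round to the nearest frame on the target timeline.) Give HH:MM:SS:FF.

02:14:01:05

Source frame index: (2×3600 + 14×60 + 9) × 60 + 16 = 482956.
Real time: 482956 / (60) = 120739/15 s.
Target frame: (120739/15) × (24000/1001) = 193182400/1001 ≈ 192989.411 → 192989.
At 24 labels/s: frame 192989 → 02:14:01:05.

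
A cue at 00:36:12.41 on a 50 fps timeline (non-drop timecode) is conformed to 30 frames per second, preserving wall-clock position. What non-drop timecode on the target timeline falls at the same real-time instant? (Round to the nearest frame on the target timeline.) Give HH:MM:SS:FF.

Source frame index: (0×3600 + 36×60 + 12) × 50 + 41 = 108641.
Real time: 108641 / (50) = 108641/50 s.
Target frame: (108641/50) × (30) = 325923/5 ≈ 65184.600 → 65185.
At 30 labels/s: frame 65185 → 00:36:12:25.

00:36:12:25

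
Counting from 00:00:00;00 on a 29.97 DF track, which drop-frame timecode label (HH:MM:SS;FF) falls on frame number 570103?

05:17:02;15

Ten DF minutes hold 17982 frames, so frame 570103 lies in block 31 (frames 557442–575423) with 12661 frames into that block.
The block's first minute is 1800 frames and the rest 1798 each; 12661 frames reaches minute 7, so 31 × 18 + 7 × 2 = 572 labels have been skipped so far.
Adding those back, label number 570103 + 572 = 570675 at 30 labels/s is 19022 s + 15 f = 5 h 17 min 2 s frame 15, i.e. 05:17:02;15.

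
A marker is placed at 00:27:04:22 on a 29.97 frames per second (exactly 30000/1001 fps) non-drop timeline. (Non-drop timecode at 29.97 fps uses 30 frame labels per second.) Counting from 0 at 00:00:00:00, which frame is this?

Total seconds to the label: (0 × 3600 + 27 × 60 + 4) = 1624.
Frame index = 1624 × 30 + 22 = 48742.

48742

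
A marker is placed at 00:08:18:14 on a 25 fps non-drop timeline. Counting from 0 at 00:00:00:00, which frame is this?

Total seconds to the label: (0 × 3600 + 8 × 60 + 18) = 498.
Frame index = 498 × 25 + 14 = 12464.

12464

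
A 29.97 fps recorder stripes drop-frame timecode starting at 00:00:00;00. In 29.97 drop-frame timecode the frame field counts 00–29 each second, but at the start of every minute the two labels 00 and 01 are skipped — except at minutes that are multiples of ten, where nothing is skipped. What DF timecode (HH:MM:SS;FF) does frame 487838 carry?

04:31:17;16

Ten DF minutes hold 17982 frames, so frame 487838 lies in block 27 (frames 485514–503495) with 2324 frames into that block.
The block's first minute is 1800 frames and the rest 1798 each; 2324 frames reaches minute 1, so 27 × 18 + 1 × 2 = 488 labels have been skipped so far.
Adding those back, label number 487838 + 488 = 488326 at 30 labels/s is 16277 s + 16 f = 4 h 31 min 17 s frame 16, i.e. 04:31:17;16.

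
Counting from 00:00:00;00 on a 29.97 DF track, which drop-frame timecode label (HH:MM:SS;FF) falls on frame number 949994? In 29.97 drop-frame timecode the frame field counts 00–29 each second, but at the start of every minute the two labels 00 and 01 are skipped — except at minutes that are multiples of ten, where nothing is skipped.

Each 10-minute DF block holds 10 × 60 × 30 − 9 × 2 = 17982 frames. 949994 ÷ 17982 → 52 full blocks, remainder 14930.
Within the partial block the first minute is 1800 frames and each further minute 1798, so 8 further minute boundaries passed. Total skipped labels = 18 × 52 + 2 × 8 = 952.
Non-drop label index = 949994 + 952 = 950946; at 30 labels/s that is 08:48:18:06, i.e. DF 08:48:18;06.

08:48:18;06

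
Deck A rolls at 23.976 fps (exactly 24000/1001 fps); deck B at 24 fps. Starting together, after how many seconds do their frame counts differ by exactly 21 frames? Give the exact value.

875.875 seconds

The gap grows by |24 − 24000/1001| = 24/1001 frames per second.
Time for a 21-frame gap: 21 ÷ (24/1001) = 875.875 s.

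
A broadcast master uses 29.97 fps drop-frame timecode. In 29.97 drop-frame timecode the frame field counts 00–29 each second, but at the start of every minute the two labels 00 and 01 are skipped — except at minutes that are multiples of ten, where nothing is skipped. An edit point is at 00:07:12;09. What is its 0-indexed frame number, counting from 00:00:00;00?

Complete 10-minute blocks: 0, each 17982 frames → 0.
Remaining 7 whole minutes in the current block: 1800 + 6 × 1798 = 12588 frames.
Within the current minute: 12 × 30 + 9 − 2 = 367 (labels ;00/;01 skipped at this minute). Total = 0 + 12588 + 367 = 12955.

12955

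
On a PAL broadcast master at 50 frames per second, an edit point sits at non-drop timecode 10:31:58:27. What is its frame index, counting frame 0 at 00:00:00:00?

1895927

Total seconds to the label: (10 × 3600 + 31 × 60 + 58) = 37918.
Frame index = 37918 × 50 + 27 = 1895927.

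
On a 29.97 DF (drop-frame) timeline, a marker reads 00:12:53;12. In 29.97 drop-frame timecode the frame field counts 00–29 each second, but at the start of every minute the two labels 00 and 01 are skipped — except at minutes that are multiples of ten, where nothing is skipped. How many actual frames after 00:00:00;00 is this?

Complete 10-minute blocks: 1, each 17982 frames → 17982.
Remaining 2 whole minutes in the current block: 1800 + 1 × 1798 = 3598 frames.
Within the current minute: 53 × 30 + 12 − 2 = 1600 (labels ;00/;01 skipped at this minute). Total = 17982 + 3598 + 1600 = 23180.

23180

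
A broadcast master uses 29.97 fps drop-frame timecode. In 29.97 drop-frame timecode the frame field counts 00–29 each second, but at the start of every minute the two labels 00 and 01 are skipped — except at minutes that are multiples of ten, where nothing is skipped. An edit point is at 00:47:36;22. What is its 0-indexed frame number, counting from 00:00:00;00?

As if non-drop at 30 labels/s: (0 × 3600 + 47 × 60 + 36) × 30 + 22 = 85702.
Minute boundaries passed: 47; those not divisible by 10: 47 − 4 = 43; dropped labels = 2 × 43 = 86.
Actual frame index = 85702 − 86 = 85616.

85616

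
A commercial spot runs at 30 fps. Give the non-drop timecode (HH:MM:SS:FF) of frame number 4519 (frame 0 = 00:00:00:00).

4519 ÷ 30 = 150 full seconds, remainder 19 frames.
150 s = 0 h 2 min 30 s.
Timecode: 00:02:30:19.

00:02:30:19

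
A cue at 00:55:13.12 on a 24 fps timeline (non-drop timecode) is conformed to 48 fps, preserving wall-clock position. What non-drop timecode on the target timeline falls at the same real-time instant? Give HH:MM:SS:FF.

Source frame index: (0×3600 + 55×60 + 13) × 24 + 12 = 79524.
Real time: 79524 / (24) = 6627/2 s.
Target frame: (6627/2) × (48) = 159048.
At 48 labels/s: frame 159048 → 00:55:13:24.

00:55:13:24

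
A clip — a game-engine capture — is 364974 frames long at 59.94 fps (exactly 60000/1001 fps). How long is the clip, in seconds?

6088.9829 seconds

Running time = 364974 / (60000/1001) = 6088.9829 s.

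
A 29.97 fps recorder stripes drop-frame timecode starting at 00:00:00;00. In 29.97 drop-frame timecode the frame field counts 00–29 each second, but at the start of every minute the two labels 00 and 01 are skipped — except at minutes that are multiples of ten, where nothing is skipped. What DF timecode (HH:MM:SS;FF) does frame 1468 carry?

Ten DF minutes hold 17982 frames, so frame 1468 lies in block 0 (frames 0–17981) with 1468 frames into that block.
The block's first minute is 1800 frames and the rest 1798 each; 1468 frames reaches minute 0, so 0 × 18 + 0 × 2 = 0 labels have been skipped so far.
Adding those back, label number 1468 + 0 = 1468 at 30 labels/s is 48 s + 28 f = 0 h 0 min 48 s frame 28, i.e. 00:00:48;28.

00:00:48;28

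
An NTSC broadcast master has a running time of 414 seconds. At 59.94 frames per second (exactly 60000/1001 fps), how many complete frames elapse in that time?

24815 frames

Frames = 414 × 60000/1001 = 24840000/1001 ≈ 24815.1848.
Complete frames: 24815.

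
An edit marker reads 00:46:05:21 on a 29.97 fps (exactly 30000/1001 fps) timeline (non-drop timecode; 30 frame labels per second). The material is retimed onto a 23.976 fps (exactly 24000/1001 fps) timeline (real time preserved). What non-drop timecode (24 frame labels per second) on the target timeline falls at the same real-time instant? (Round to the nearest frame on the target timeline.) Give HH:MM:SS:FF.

Source frame index: (0×3600 + 46×60 + 5) × 30 + 21 = 82971.
Real time: 82971 / (30000/1001) = 27684657/10000 s.
Target frame: (27684657/10000) × (24000/1001) = 331884/5 ≈ 66376.800 → 66377.
At 24 labels/s: frame 66377 → 00:46:05:17.

00:46:05:17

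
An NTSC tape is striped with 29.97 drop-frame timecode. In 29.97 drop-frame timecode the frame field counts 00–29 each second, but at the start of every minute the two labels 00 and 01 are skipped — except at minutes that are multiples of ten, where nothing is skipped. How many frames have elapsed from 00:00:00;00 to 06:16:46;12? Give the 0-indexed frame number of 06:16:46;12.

677514

As if non-drop at 30 labels/s: (6 × 3600 + 16 × 60 + 46) × 30 + 12 = 678192.
Minute boundaries passed: 376; those not divisible by 10: 376 − 37 = 339; dropped labels = 2 × 339 = 678.
Actual frame index = 678192 − 678 = 677514.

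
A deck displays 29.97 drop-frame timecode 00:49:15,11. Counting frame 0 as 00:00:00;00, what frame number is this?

As if non-drop at 30 labels/s: (0 × 3600 + 49 × 60 + 15) × 30 + 11 = 88661.
Minute boundaries passed: 49; those not divisible by 10: 49 − 4 = 45; dropped labels = 2 × 45 = 90.
Actual frame index = 88661 − 90 = 88571.

88571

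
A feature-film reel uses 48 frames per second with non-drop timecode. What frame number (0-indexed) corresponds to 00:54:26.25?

156793

Total seconds to the label: (0 × 3600 + 54 × 60 + 26) = 3266.
Frame index = 3266 × 48 + 25 = 156793.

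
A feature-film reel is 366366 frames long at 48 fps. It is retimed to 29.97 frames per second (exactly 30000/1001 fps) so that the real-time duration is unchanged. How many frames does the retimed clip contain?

Target frames = source frames × (target rate / source rate) = 366366 × (30000/1001)/(48) = 366366 × 625/1001 = 228750.

228750 frames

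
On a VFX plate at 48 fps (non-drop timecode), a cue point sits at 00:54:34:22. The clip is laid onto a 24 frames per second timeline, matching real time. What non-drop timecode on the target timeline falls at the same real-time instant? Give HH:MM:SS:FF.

Source frame index: (0×3600 + 54×60 + 34) × 48 + 22 = 157174.
Real time: 157174 / (48) = 78587/24 s.
Target frame: (78587/24) × (24) = 78587.
At 24 labels/s: frame 78587 → 00:54:34:11.

00:54:34:11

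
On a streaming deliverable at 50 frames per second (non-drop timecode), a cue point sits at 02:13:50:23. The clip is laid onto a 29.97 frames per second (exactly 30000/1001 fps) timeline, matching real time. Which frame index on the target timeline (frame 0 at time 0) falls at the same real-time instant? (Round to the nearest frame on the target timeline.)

frame 240673

Source frame index: (2×3600 + 13×60 + 50) × 50 + 23 = 401523.
Real time: 401523 / (50) = 401523/50 s.
Target frame: (401523/50) × (30000/1001) = 240913800/1001 ≈ 240673.127 → 240673.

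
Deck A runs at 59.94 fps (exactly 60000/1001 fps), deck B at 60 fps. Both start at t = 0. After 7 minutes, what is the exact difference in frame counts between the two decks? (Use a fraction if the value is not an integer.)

3600/143 frames

7 min = 420 s.
A emits 60000/1001 × 420 = 3600000/143 frames; B emits 60 × 420 = 25200.
Difference = 3600/143 frames (≈ 25.1748); B is ahead of A.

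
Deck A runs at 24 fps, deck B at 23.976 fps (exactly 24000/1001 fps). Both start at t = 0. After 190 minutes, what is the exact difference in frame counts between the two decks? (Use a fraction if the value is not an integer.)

190 min = 11400 s.
A emits 24 × 11400 = 273600 frames; B emits 24000/1001 × 11400 = 273600000/1001.
Difference = 273600/1001 frames (≈ 273.3267); B is behind A.

273600/1001 frames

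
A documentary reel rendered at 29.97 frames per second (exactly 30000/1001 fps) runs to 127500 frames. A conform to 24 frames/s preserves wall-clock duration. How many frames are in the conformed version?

Target frames = source frames × (target rate / source rate) = 127500 × (24)/(30000/1001) = 127500 × 1001/1250 = 102102.

102102 frames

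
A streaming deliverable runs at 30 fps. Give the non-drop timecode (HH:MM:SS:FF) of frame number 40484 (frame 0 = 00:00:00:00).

00:22:29:14

40484 ÷ 30 = 1349 full seconds, remainder 14 frames.
1349 s = 0 h 22 min 29 s.
Timecode: 00:22:29:14.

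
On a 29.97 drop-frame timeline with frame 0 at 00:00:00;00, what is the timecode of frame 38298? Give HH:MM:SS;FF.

00:21:17;26

Ten DF minutes hold 17982 frames, so frame 38298 lies in block 2 (frames 35964–53945) with 2334 frames into that block.
The block's first minute is 1800 frames and the rest 1798 each; 2334 frames reaches minute 1, so 2 × 18 + 1 × 2 = 38 labels have been skipped so far.
Adding those back, label number 38298 + 38 = 38336 at 30 labels/s is 1277 s + 26 f = 0 h 21 min 17 s frame 26, i.e. 00:21:17;26.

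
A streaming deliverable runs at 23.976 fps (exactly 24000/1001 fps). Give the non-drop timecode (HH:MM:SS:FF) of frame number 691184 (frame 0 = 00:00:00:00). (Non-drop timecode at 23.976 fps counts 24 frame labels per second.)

691184 ÷ 24 = 28799 full seconds, remainder 8 frames.
28799 s = 7 h 59 min 59 s.
Timecode: 07:59:59:08.

07:59:59:08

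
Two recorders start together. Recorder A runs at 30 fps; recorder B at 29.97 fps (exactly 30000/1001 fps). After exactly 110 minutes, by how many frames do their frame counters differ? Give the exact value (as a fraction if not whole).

18000/91 frames

110 min = 6600 s.
A emits 30 × 6600 = 198000 frames; B emits 30000/1001 × 6600 = 18000000/91.
Difference = 18000/91 frames (≈ 197.8022); B is behind A.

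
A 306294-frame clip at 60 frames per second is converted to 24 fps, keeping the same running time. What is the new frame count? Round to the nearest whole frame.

122518 frames

Frames at target rate = 306294 × (24) / (60) = 612588/5 ≈ 122517.600.
Nearest whole frame: 122518.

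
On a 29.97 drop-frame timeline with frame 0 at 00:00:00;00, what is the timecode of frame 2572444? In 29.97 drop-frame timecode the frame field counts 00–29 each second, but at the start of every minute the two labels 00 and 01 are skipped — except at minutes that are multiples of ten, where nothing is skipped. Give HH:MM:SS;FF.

23:50:33;28

Each 10-minute DF block holds 10 × 60 × 30 − 9 × 2 = 17982 frames. 2572444 ÷ 17982 → 143 full blocks, remainder 1018.
Within the partial block the first minute is 1800 frames and each further minute 1798, so 0 further minute boundaries passed. Total skipped labels = 18 × 143 + 2 × 0 = 2574.
Non-drop label index = 2572444 + 2574 = 2575018; at 30 labels/s that is 23:50:33:28, i.e. DF 23:50:33;28.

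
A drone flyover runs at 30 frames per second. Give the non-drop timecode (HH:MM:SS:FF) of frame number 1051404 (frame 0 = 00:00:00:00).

09:44:06:24

1051404 ÷ 30 = 35046 full seconds, remainder 24 frames.
35046 s = 9 h 44 min 6 s.
Timecode: 09:44:06:24.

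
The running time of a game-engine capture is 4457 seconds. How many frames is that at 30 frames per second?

133710 frames

Frames = 4457 × 30 = 133710.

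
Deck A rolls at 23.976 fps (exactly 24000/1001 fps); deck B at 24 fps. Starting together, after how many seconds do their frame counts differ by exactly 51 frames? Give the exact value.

The gap grows by |24 − 24000/1001| = 24/1001 frames per second.
Time for a 51-frame gap: 51 ÷ (24/1001) = 2127.125 s.

2127.125 seconds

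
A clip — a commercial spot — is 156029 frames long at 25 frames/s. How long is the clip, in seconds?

6241.16 seconds

Running time = 156029 / (25) = 6241.16 s.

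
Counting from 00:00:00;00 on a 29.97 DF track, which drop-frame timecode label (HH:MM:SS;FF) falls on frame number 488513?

Each 10-minute DF block holds 10 × 60 × 30 − 9 × 2 = 17982 frames. 488513 ÷ 17982 → 27 full blocks, remainder 2999.
Within the partial block the first minute is 1800 frames and each further minute 1798, so 1 further minute boundary passed. Total skipped labels = 18 × 27 + 2 × 1 = 488.
Non-drop label index = 488513 + 488 = 489001; at 30 labels/s that is 04:31:40:01, i.e. DF 04:31:40;01.

04:31:40;01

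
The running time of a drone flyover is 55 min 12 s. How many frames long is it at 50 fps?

165600 frames

55 min 12 s = 3312 s.
Frames = 3312 × 50 = 165600.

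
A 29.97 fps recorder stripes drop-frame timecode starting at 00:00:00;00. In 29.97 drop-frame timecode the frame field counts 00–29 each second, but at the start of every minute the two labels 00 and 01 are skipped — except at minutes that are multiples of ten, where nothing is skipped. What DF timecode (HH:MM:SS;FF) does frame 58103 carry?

00:32:18;21

Each 10-minute DF block holds 10 × 60 × 30 − 9 × 2 = 17982 frames. 58103 ÷ 17982 → 3 full blocks, remainder 4157.
Within the partial block the first minute is 1800 frames and each further minute 1798, so 2 further minute boundaries passed. Total skipped labels = 18 × 3 + 2 × 2 = 58.
Non-drop label index = 58103 + 58 = 58161; at 30 labels/s that is 00:32:18:21, i.e. DF 00:32:18;21.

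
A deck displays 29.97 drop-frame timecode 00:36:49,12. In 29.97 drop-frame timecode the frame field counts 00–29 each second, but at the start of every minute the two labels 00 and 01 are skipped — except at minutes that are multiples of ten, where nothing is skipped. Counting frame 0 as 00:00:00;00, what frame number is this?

66216

Complete 10-minute blocks: 3, each 17982 frames → 53946.
Remaining 6 whole minutes in the current block: 1800 + 5 × 1798 = 10790 frames.
Within the current minute: 49 × 30 + 12 − 2 = 1480 (labels ;00/;01 skipped at this minute). Total = 53946 + 10790 + 1480 = 66216.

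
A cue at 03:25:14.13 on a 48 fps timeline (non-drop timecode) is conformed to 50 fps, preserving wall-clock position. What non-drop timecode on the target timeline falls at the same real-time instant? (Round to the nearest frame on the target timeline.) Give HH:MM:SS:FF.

03:25:14:14

Source frame index: (3×3600 + 25×60 + 14) × 48 + 13 = 591085.
Real time: 591085 / (48) = 591085/48 s.
Target frame: (591085/48) × (50) = 14777125/24 ≈ 615713.542 → 615714.
At 50 labels/s: frame 615714 → 03:25:14:14.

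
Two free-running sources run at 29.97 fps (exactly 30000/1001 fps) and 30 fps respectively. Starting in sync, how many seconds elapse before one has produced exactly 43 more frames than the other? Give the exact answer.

The gap grows by |30 − 30000/1001| = 30/1001 frames per second.
Time for a 43-frame gap: 43 ÷ (30/1001) = 43043/30 s.

43043/30 seconds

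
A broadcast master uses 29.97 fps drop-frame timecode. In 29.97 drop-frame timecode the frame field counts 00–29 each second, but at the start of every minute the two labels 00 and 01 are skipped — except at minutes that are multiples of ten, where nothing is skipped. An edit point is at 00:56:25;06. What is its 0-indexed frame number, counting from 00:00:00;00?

Complete 10-minute blocks: 5, each 17982 frames → 89910.
Remaining 6 whole minutes in the current block: 1800 + 5 × 1798 = 10790 frames.
Within the current minute: 25 × 30 + 6 − 2 = 754 (labels ;00/;01 skipped at this minute). Total = 89910 + 10790 + 754 = 101454.

101454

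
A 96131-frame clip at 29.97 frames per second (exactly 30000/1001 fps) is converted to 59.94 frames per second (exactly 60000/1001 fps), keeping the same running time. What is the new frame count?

192262 frames

Target frames = source frames × (target rate / source rate) = 96131 × (60000/1001)/(30000/1001) = 96131 × 2 = 192262.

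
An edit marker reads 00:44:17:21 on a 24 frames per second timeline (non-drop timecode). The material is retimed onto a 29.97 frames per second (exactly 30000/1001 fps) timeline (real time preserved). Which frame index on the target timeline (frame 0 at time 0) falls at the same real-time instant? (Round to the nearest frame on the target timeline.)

frame 79657

Source frame index: (0×3600 + 44×60 + 17) × 24 + 21 = 63789.
Real time: 63789 / (24) = 21263/8 s.
Target frame: (21263/8) × (30000/1001) = 7248750/91 ≈ 79656.593 → 79657.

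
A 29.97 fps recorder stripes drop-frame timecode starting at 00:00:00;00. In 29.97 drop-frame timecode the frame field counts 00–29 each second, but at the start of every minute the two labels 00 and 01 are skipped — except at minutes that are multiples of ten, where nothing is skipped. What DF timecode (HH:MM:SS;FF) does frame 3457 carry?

00:01:55;09

Each 10-minute DF block holds 10 × 60 × 30 − 9 × 2 = 17982 frames. 3457 ÷ 17982 → 0 full blocks, remainder 3457.
Within the partial block the first minute is 1800 frames and each further minute 1798, so 1 further minute boundary passed. Total skipped labels = 18 × 0 + 2 × 1 = 2.
Non-drop label index = 3457 + 2 = 3459; at 30 labels/s that is 00:01:55:09, i.e. DF 00:01:55;09.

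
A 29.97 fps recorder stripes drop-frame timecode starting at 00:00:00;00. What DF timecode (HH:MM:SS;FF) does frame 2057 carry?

Each 10-minute DF block holds 10 × 60 × 30 − 9 × 2 = 17982 frames. 2057 ÷ 17982 → 0 full blocks, remainder 2057.
Within the partial block the first minute is 1800 frames and each further minute 1798, so 1 further minute boundary passed. Total skipped labels = 18 × 0 + 2 × 1 = 2.
Non-drop label index = 2057 + 2 = 2059; at 30 labels/s that is 00:01:08:19, i.e. DF 00:01:08;19.

00:01:08;19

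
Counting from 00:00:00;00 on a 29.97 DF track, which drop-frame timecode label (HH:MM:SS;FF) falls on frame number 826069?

Ten DF minutes hold 17982 frames, so frame 826069 lies in block 45 (frames 809190–827171) with 16879 frames into that block.
The block's first minute is 1800 frames and the rest 1798 each; 16879 frames reaches minute 9, so 45 × 18 + 9 × 2 = 828 labels have been skipped so far.
Adding those back, label number 826069 + 828 = 826897 at 30 labels/s is 27563 s + 7 f = 7 h 39 min 23 s frame 7, i.e. 07:39:23;07.

07:39:23;07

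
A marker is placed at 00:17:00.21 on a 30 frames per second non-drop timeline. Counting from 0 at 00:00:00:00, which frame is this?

30621

Total seconds to the label: (0 × 3600 + 17 × 60 + 0) = 1020.
Frame index = 1020 × 30 + 21 = 30621.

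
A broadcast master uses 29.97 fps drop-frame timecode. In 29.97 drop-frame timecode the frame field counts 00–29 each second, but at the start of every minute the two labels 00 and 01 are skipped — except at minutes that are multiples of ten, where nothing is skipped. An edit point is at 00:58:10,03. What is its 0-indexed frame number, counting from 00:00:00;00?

104597

As if non-drop at 30 labels/s: (0 × 3600 + 58 × 60 + 10) × 30 + 3 = 104703.
Minute boundaries passed: 58; those not divisible by 10: 58 − 5 = 53; dropped labels = 2 × 53 = 106.
Actual frame index = 104703 − 106 = 104597.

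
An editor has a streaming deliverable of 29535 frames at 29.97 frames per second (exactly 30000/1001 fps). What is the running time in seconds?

985.4845 seconds

Running time = 29535 / (30000/1001) = 985.4845 s.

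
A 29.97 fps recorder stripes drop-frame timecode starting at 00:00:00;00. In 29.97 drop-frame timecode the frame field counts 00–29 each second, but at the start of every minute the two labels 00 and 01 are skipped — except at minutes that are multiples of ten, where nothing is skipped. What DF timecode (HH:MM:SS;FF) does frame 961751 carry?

08:54:50;13

Ten DF minutes hold 17982 frames, so frame 961751 lies in block 53 (frames 953046–971027) with 8705 frames into that block.
The block's first minute is 1800 frames and the rest 1798 each; 8705 frames reaches minute 4, so 53 × 18 + 4 × 2 = 962 labels have been skipped so far.
Adding those back, label number 961751 + 962 = 962713 at 30 labels/s is 32090 s + 13 f = 8 h 54 min 50 s frame 13, i.e. 08:54:50;13.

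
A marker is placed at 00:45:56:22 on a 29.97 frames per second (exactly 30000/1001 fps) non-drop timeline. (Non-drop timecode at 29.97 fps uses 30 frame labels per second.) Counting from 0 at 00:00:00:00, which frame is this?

82702

Total seconds to the label: (0 × 3600 + 45 × 60 + 56) = 2756.
Frame index = 2756 × 30 + 22 = 82702.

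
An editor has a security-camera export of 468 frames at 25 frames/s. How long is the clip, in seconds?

Running time = 468 / (25) = 18.72 s.

18.72 seconds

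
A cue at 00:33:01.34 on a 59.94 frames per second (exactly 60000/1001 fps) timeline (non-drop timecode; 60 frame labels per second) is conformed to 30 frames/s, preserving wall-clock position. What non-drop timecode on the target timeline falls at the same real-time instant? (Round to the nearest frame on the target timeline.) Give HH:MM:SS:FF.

00:33:03:16

Source frame index: (0×3600 + 33×60 + 1) × 60 + 34 = 118894.
Real time: 118894 / (60000/1001) = 59506447/30000 s.
Target frame: (59506447/30000) × (30) = 59506447/1000 ≈ 59506.447 → 59506.
At 30 labels/s: frame 59506 → 00:33:03:16.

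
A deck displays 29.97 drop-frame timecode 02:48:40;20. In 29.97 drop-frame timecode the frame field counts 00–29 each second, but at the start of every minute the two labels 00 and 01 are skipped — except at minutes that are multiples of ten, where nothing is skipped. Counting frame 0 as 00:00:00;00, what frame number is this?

303316

As if non-drop at 30 labels/s: (2 × 3600 + 48 × 60 + 40) × 30 + 20 = 303620.
Minute boundaries passed: 168; those not divisible by 10: 168 − 16 = 152; dropped labels = 2 × 152 = 304.
Actual frame index = 303620 − 304 = 303316.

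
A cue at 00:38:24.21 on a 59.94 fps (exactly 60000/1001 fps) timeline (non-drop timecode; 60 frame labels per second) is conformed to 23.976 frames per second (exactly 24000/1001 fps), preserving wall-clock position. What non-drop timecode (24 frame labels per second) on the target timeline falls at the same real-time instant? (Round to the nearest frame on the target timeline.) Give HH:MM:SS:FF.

Source frame index: (0×3600 + 38×60 + 24) × 60 + 21 = 138261.
Real time: 138261 / (60000/1001) = 46133087/20000 s.
Target frame: (46133087/20000) × (24000/1001) = 276522/5 ≈ 55304.400 → 55304.
At 24 labels/s: frame 55304 → 00:38:24:08.

00:38:24:08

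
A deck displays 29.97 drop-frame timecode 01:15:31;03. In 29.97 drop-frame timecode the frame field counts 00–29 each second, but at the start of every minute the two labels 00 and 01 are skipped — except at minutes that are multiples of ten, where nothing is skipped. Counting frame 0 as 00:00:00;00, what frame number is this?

As if non-drop at 30 labels/s: (1 × 3600 + 15 × 60 + 31) × 30 + 3 = 135933.
Minute boundaries passed: 75; those not divisible by 10: 75 − 7 = 68; dropped labels = 2 × 68 = 136.
Actual frame index = 135933 − 136 = 135797.

135797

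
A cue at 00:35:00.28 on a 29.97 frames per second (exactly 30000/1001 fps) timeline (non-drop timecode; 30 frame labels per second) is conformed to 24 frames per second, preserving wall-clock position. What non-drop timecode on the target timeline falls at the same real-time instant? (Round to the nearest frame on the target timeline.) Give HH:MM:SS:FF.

00:35:03:01

Source frame index: (0×3600 + 35×60 + 0) × 30 + 28 = 63028.
Real time: 63028 / (30000/1001) = 15772757/7500 s.
Target frame: (15772757/7500) × (24) = 31545514/625 ≈ 50472.822 → 50473.
At 24 labels/s: frame 50473 → 00:35:03:01.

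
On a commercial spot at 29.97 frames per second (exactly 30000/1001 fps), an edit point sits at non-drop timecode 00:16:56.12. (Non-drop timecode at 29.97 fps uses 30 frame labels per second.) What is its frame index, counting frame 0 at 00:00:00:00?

30492

Total seconds to the label: (0 × 3600 + 16 × 60 + 56) = 1016.
Frame index = 1016 × 30 + 12 = 30492.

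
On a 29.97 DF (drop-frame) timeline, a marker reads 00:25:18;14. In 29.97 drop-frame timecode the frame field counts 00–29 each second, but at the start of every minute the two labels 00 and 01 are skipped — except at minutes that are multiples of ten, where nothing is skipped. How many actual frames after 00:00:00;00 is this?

Complete 10-minute blocks: 2, each 17982 frames → 35964.
Remaining 5 whole minutes in the current block: 1800 + 4 × 1798 = 8992 frames.
Within the current minute: 18 × 30 + 14 − 2 = 552 (labels ;00/;01 skipped at this minute). Total = 35964 + 8992 + 552 = 45508.

45508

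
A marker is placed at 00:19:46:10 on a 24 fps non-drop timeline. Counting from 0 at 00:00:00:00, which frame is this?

Total seconds to the label: (0 × 3600 + 19 × 60 + 46) = 1186.
Frame index = 1186 × 24 + 10 = 28474.

28474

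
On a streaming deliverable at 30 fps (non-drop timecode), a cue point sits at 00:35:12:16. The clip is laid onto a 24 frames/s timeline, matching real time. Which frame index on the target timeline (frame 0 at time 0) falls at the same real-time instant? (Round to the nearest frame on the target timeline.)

Source frame index: (0×3600 + 35×60 + 12) × 30 + 16 = 63376.
Real time: 63376 / (30) = 31688/15 s.
Target frame: (31688/15) × (24) = 253504/5 ≈ 50700.800 → 50701.

frame 50701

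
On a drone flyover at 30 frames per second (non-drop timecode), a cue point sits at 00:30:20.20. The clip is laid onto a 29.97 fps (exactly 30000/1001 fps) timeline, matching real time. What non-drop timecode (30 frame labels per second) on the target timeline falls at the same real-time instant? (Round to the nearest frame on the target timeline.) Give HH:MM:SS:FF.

Source frame index: (0×3600 + 30×60 + 20) × 30 + 20 = 54620.
Real time: 54620 / (30) = 5462/3 s.
Target frame: (5462/3) × (30000/1001) = 54620000/1001 ≈ 54565.435 → 54565.
At 30 labels/s: frame 54565 → 00:30:18:25.

00:30:18:25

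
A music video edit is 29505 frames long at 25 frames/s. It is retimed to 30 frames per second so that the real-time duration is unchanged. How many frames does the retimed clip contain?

35406 frames

Target frames = source frames × (target rate / source rate) = 29505 × (30)/(25) = 29505 × 6/5 = 35406.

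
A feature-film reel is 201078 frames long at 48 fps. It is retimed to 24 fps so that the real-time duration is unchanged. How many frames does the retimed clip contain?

Target frames = source frames × (target rate / source rate) = 201078 × (24)/(48) = 201078 × 1/2 = 100539.

100539 frames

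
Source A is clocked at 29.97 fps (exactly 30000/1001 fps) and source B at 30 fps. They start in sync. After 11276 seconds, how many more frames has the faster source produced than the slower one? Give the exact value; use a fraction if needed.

A emits 30000/1001 × 11276 = 338280000/1001 frames; B emits 30 × 11276 = 338280.
Difference = 338280/1001 frames (≈ 337.9421); B is ahead of A.

338280/1001 frames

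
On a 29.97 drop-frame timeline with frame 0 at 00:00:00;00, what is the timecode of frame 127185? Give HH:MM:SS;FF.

Ten DF minutes hold 17982 frames, so frame 127185 lies in block 7 (frames 125874–143855) with 1311 frames into that block.
The block's first minute is 1800 frames and the rest 1798 each; 1311 frames reaches minute 0, so 7 × 18 + 0 × 2 = 126 labels have been skipped so far.
Adding those back, label number 127185 + 126 = 127311 at 30 labels/s is 4243 s + 21 f = 1 h 10 min 43 s frame 21, i.e. 01:10:43;21.

01:10:43;21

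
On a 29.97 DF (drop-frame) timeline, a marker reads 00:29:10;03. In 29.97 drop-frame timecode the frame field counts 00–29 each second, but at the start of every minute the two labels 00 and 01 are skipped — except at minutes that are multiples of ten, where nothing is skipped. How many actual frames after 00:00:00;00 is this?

52449

As if non-drop at 30 labels/s: (0 × 3600 + 29 × 60 + 10) × 30 + 3 = 52503.
Minute boundaries passed: 29; those not divisible by 10: 29 − 2 = 27; dropped labels = 2 × 27 = 54.
Actual frame index = 52503 − 54 = 52449.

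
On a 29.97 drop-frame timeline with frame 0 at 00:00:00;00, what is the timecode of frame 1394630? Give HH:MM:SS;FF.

12:55:34;06

Each 10-minute DF block holds 10 × 60 × 30 − 9 × 2 = 17982 frames. 1394630 ÷ 17982 → 77 full blocks, remainder 10016.
Within the partial block the first minute is 1800 frames and each further minute 1798, so 5 further minute boundaries passed. Total skipped labels = 18 × 77 + 2 × 5 = 1396.
Non-drop label index = 1394630 + 1396 = 1396026; at 30 labels/s that is 12:55:34:06, i.e. DF 12:55:34;06.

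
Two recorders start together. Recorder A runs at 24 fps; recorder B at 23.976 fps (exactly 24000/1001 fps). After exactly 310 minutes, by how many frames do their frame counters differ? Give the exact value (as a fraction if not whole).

446400/1001 frames

310 min = 18600 s.
A emits 24 × 18600 = 446400 frames; B emits 24000/1001 × 18600 = 446400000/1001.
Difference = 446400/1001 frames (≈ 445.9540); B is behind A.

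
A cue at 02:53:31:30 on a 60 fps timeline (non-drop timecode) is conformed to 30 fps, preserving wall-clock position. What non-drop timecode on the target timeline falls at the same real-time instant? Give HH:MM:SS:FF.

Source frame index: (2×3600 + 53×60 + 31) × 60 + 30 = 624690.
Real time: 624690 / (60) = 20823/2 s.
Target frame: (20823/2) × (30) = 312345.
At 30 labels/s: frame 312345 → 02:53:31:15.

02:53:31:15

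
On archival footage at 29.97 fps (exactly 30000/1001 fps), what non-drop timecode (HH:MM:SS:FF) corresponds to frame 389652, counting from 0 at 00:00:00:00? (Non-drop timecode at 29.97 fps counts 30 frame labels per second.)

389652 ÷ 30 = 12988 full seconds, remainder 12 frames.
12988 s = 3 h 36 min 28 s.
Timecode: 03:36:28:12.

03:36:28:12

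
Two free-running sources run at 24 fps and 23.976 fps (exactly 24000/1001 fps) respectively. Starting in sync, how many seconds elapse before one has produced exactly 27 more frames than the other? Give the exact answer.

1126.125 seconds

The gap grows by |24000/1001 − 24| = 24/1001 frames per second.
Time for a 27-frame gap: 27 ÷ (24/1001) = 1126.125 s.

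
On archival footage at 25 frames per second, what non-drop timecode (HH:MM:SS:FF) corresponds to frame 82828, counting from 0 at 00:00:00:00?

82828 ÷ 25 = 3313 full seconds, remainder 3 frames.
3313 s = 0 h 55 min 13 s.
Timecode: 00:55:13:03.

00:55:13:03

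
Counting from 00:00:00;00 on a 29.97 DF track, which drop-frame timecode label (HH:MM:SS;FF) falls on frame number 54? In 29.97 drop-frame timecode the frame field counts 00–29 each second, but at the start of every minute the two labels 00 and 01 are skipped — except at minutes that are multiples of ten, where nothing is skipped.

00:00:01;24

Each 10-minute DF block holds 10 × 60 × 30 − 9 × 2 = 17982 frames. 54 ÷ 17982 → 0 full blocks, remainder 54.
Within the partial block the first minute is 1800 frames and each further minute 1798, so 0 further minute boundaries passed. Total skipped labels = 18 × 0 + 2 × 0 = 0.
Non-drop label index = 54 + 0 = 54; at 30 labels/s that is 00:00:01:24, i.e. DF 00:00:01;24.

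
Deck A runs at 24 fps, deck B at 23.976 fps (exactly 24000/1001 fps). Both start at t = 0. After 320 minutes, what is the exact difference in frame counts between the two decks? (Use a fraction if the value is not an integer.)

460800/1001 frames

320 min = 19200 s.
A emits 24 × 19200 = 460800 frames; B emits 24000/1001 × 19200 = 460800000/1001.
Difference = 460800/1001 frames (≈ 460.3397); B is behind A.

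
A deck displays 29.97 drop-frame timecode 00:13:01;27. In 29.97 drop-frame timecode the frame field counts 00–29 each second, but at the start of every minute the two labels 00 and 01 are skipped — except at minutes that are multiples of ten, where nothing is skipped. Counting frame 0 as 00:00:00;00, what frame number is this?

23433

As if non-drop at 30 labels/s: (0 × 3600 + 13 × 60 + 1) × 30 + 27 = 23457.
Minute boundaries passed: 13; those not divisible by 10: 13 − 1 = 12; dropped labels = 2 × 12 = 24.
Actual frame index = 23457 − 24 = 23433.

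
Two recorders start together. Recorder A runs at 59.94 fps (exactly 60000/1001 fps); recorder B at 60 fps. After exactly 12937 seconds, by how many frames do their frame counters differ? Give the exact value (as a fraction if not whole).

776220/1001 frames

A emits 60000/1001 × 12937 = 776220000/1001 frames; B emits 60 × 12937 = 776220.
Difference = 776220/1001 frames (≈ 775.4446); B is ahead of A.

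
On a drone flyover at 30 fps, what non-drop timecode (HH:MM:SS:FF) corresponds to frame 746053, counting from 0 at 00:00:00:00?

06:54:28:13

746053 ÷ 30 = 24868 full seconds, remainder 13 frames.
24868 s = 6 h 54 min 28 s.
Timecode: 06:54:28:13.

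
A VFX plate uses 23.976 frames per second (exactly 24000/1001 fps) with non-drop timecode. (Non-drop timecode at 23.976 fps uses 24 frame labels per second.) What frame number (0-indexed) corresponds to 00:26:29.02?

Total seconds to the label: (0 × 3600 + 26 × 60 + 29) = 1589.
Frame index = 1589 × 24 + 2 = 38138.

frame 38138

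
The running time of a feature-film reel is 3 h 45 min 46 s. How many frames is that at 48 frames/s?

3 h 45 min 46 s = 13546 s.
Frames = 13546 × 48 = 650208.

650208 frames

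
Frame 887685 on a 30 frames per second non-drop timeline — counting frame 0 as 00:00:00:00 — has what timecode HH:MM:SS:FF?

08:13:09:15

887685 ÷ 30 = 29589 full seconds, remainder 15 frames.
29589 s = 8 h 13 min 9 s.
Timecode: 08:13:09:15.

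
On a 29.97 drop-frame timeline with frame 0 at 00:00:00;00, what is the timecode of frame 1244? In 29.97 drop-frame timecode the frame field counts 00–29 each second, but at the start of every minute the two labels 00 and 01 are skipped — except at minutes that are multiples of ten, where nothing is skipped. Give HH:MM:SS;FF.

00:00:41;14

Each 10-minute DF block holds 10 × 60 × 30 − 9 × 2 = 17982 frames. 1244 ÷ 17982 → 0 full blocks, remainder 1244.
Within the partial block the first minute is 1800 frames and each further minute 1798, so 0 further minute boundaries passed. Total skipped labels = 18 × 0 + 2 × 0 = 0.
Non-drop label index = 1244 + 0 = 1244; at 30 labels/s that is 00:00:41:14, i.e. DF 00:00:41;14.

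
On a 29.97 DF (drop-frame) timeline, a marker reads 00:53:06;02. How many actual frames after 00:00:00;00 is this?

As if non-drop at 30 labels/s: (0 × 3600 + 53 × 60 + 6) × 30 + 2 = 95582.
Minute boundaries passed: 53; those not divisible by 10: 53 − 5 = 48; dropped labels = 2 × 48 = 96.
Actual frame index = 95582 − 96 = 95486.

95486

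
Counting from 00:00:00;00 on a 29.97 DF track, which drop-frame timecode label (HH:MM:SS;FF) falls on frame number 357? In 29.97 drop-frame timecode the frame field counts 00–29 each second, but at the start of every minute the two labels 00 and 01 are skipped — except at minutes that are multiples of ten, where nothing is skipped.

00:00:11;27

Ten DF minutes hold 17982 frames, so frame 357 lies in block 0 (frames 0–17981) with 357 frames into that block.
The block's first minute is 1800 frames and the rest 1798 each; 357 frames reaches minute 0, so 0 × 18 + 0 × 2 = 0 labels have been skipped so far.
Adding those back, label number 357 + 0 = 357 at 30 labels/s is 11 s + 27 f = 0 h 0 min 11 s frame 27, i.e. 00:00:11;27.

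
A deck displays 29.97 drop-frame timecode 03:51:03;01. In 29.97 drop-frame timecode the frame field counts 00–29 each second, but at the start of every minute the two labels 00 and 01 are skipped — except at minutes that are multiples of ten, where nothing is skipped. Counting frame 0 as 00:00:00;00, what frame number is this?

415475

As if non-drop at 30 labels/s: (3 × 3600 + 51 × 60 + 3) × 30 + 1 = 415891.
Minute boundaries passed: 231; those not divisible by 10: 231 − 23 = 208; dropped labels = 2 × 208 = 416.
Actual frame index = 415891 − 416 = 415475.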